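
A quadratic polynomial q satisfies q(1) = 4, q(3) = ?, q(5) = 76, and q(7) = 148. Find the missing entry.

28

On equispaced nodes a degree-2 polynomial has vanishing third forward difference, so
  - q(1) + 3·q(3) - 3·q(5) + q(7) = 0.
Substituting the known values and solving for q(3):
  3·q(3) = 84
  q(3) = 28.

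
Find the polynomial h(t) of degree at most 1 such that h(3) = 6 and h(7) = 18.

h(t) = 3t - 3

Using the Lagrange interpolation formula with nodes 3, 7:
  L_0(t) = (t - 7) / -4
  L_1(t) = (t - 3) / 4
Then h(t) = 6·L_0(t) + 18·L_1(t).
Expanding and collecting terms gives h(t) = 3t - 3.
Check: h(7) = 18. ✓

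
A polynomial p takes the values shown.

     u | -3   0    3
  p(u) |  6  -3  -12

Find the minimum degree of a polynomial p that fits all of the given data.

Forward differences of the values at u = -3, 0, 3:
  p  : 6  -3  -12
  Δ  : -9  -9
  Δ^2: 0
The first differences are constant (-9) and nonzero, while all higher differences vanish, so the minimal degree is 1.

1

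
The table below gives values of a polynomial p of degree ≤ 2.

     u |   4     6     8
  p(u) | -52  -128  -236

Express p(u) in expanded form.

Write p(u) = au^2 + bu + c. Substituting each data point gives a linear system:
  16a + 4b + c = -52
  36a + 6b + c = -128
  64a + 8b + c = -236
Solving the system yields a = -4, b = 2, c = 4.
So p(u) = -4u^2 + 2u + 4.
Check: p(8) = -236. ✓

p(u) = -4u^2 + 2u + 4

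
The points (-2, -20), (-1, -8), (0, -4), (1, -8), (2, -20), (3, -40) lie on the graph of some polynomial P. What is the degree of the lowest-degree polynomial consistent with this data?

Forward differences of the values at x = -2, -1, 0, 1, 2, 3:
  P  : -20  -8  -4  -8  -20  -40
  Δ  : 12  4  -4  -12  -20
  Δ^2: -8  -8  -8  -8
  Δ^3: 0  0  0
  Δ^4: 0  0
  Δ^5: 0
The second differences are constant (-8) and nonzero, while all higher differences vanish, so the minimal degree is 2.

2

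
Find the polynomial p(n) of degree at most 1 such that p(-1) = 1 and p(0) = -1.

Using the Lagrange interpolation formula with nodes -1, 0:
  L_0(n) = n / -1
  L_1(n) = (n + 1) / 1
Then p(n) = 1·L_0(n) - 1·L_1(n).
Expanding and collecting terms gives p(n) = -2n - 1.
Check: p(0) = -1. ✓

p(n) = -2n - 1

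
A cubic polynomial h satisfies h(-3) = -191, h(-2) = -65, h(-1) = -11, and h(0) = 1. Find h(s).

h(s) = 5s^3 - 6s^2 + s + 1

Using the Lagrange interpolation formula with nodes -3, -2, -1, 0:
  L_0(s) = (s + 2)(s + 1)s / -6
  L_1(s) = (s + 3)(s + 1)s / 2
  L_2(s) = (s + 3)(s + 2)s / -2
  L_3(s) = (s + 3)(s + 2)(s + 1) / 6
Then h(s) = -191·L_0(s) - 65·L_1(s) - 11·L_2(s) + 1·L_3(s).
Expanding and collecting terms gives h(s) = 5s^3 - 6s^2 + s + 1.
Check: h(-1) = -11. ✓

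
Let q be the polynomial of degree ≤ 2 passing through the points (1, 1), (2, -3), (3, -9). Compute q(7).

Using the Lagrange interpolation formula with nodes 1, 2, 3:
  L_0(n) = (n - 2)(n - 3) / 2
  L_1(n) = (n - 1)(n - 3) / -1
  L_2(n) = (n - 1)(n - 2) / 2
Then q(n) = 1·L_0(n) - 3·L_1(n) - 9·L_2(n).
Expanding and collecting terms gives q(n) = -n^2 - n + 3.
Evaluating at n = 7: q(7) = -53.

-53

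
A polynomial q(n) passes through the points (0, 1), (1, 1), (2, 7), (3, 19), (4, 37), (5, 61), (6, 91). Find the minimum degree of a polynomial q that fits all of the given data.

2

Forward differences of the values at n = 0, 1, 2, 3, 4, 5, 6:
  q  : 1  1  7  19  37  61  91
  Δ  : 0  6  12  18  24  30
  Δ^2: 6  6  6  6  6
  Δ^3: 0  0  0  0
  Δ^4: 0  0  0
  Δ^5: 0  0
  Δ^6: 0
The second differences are constant (6) and nonzero, while all higher differences vanish, so the minimal degree is 2.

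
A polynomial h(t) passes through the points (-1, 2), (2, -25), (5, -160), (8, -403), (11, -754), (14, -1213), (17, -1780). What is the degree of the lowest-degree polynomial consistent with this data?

2

Forward differences of the values at t = -1, 2, 5, 8, 11, 14, 17:
  h  : 2  -25  -160  -403  -754  -1213  -1780
  Δ  : -27  -135  -243  -351  -459  -567
  Δ^2: -108  -108  -108  -108  -108
  Δ^3: 0  0  0  0
  Δ^4: 0  0  0
  Δ^5: 0  0
  Δ^6: 0
The second differences are constant (-108) and nonzero, while all higher differences vanish, so the minimal degree is 2.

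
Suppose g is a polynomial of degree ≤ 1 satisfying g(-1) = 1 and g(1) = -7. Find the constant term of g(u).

Write g(u) = au + b. Substituting each data point gives a linear system:
  -a + b = 1
  a + b = -7
Solving the system yields a = -4, b = -3.
So g(u) = -4u - 3.
The constant term is -3.

-3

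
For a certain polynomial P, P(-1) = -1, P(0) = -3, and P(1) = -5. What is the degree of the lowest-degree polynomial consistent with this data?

Forward differences of the values at x = -1, 0, 1:
  P  : -1  -3  -5
  Δ  : -2  -2
  Δ^2: 0
The first differences are constant (-2) and nonzero, while all higher differences vanish, so the minimal degree is 1.

1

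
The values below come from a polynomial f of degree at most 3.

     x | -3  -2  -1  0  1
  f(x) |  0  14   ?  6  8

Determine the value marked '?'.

On equispaced nodes a degree-3 polynomial has vanishing fourth forward difference, so
  f(-3) - 4·f(-2) + 6·f(-1) - 4·f(0) + f(1) = 0.
Substituting the known values and solving for f(-1):
  6·f(-1) = 72
  f(-1) = 12.

12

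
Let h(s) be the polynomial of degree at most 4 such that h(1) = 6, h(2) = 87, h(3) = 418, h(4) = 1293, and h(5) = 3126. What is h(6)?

Forward differences of the values at s = 1, 2, 3, 4, 5:
  h  : 6  87  418  1293  3126
  Δ  : 81  331  875  1833
  Δ^2: 250  544  958
  Δ^3: 294  414
  Δ^4: 120
The fourth differences are constant, confirming degree 4.
Interpolating (Newton forward form) and evaluating at s = 6 gives h(6) = 6451.

6451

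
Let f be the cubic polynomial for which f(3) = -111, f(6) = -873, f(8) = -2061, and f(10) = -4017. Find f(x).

f(x) = -4x^3 - 2x + 3

Using the Lagrange interpolation formula with nodes 3, 6, 8, 10:
  L_0(x) = (x - 6)(x - 8)(x - 10) / -105
  L_1(x) = (x - 3)(x - 8)(x - 10) / 24
  L_2(x) = (x - 3)(x - 6)(x - 10) / -20
  L_3(x) = (x - 3)(x - 6)(x - 8) / 56
Then f(x) = -111·L_0(x) - 873·L_1(x) - 2061·L_2(x) - 4017·L_3(x).
Expanding and collecting terms gives f(x) = -4x^3 - 2x + 3.
Check: f(6) = -873. ✓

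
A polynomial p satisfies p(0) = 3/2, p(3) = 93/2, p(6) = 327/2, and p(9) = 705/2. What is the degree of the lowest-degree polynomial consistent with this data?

2

Forward differences of the values at t = 0, 3, 6, 9:
  p  : 3/2  93/2  327/2  705/2
  Δ  : 45  117  189
  Δ^2: 72  72
  Δ^3: 0
The second differences are constant (72) and nonzero, while all higher differences vanish, so the minimal degree is 2.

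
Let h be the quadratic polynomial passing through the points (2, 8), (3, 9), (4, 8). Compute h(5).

Using the Lagrange interpolation formula with nodes 2, 3, 4:
  L_0(n) = (n - 3)(n - 4) / 2
  L_1(n) = (n - 2)(n - 4) / -1
  L_2(n) = (n - 2)(n - 3) / 2
Then h(n) = 8·L_0(n) + 9·L_1(n) + 8·L_2(n).
Expanding and collecting terms gives h(n) = -n^2 + 6n.
Evaluating at n = 5: h(5) = 5.

5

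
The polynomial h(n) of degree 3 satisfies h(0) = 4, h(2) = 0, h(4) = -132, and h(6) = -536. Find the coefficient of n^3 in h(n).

Write h(n) = an^3 + bn^2 + cn + d. Substituting each data point gives a linear system:
  d = 4
  8a + 4b + 2c + d = 0
  64a + 16b + 4c + d = -132
  216a + 36b + 6c + d = -536
Solving the system yields a = -3, b = 2, c = 6, d = 4.
So h(n) = -3n³ + 2n² + 6n + 4.
The leading coefficient is -3.

-3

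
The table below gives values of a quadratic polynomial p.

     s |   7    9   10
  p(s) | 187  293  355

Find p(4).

73

Write p(s) = as^2 + bs + c. Substituting each data point gives a linear system:
  49a + 7b + c = 187
  81a + 9b + c = 293
  100a + 10b + c = 355
Solving the system yields a = 3, b = 5, c = 5.
So p(s) = 3s^2 + 5s + 5.
Then p(4) = 73.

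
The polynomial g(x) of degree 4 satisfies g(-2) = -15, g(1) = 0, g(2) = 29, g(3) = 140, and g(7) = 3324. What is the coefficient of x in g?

-1

Write g(x) = ax^4 + bx^3 + cx^2 + dx + e. Substituting each data point gives a linear system:
  16a - 8b + 4c - 2d + e = -15
  a + b + c + d + e = 0
  16a + 8b + 4c + 2d + e = 29
  81a + 27b + 9c + 3d + e = 140
  2401a + 343b + 49c + 7d + e = 3324
Solving the system yields a = 1, b = 3, c = -2, d = -1, e = -1.
So g(x) = x^4 + 3x^3 - 2x^2 - x - 1.
The coefficient of x is -1.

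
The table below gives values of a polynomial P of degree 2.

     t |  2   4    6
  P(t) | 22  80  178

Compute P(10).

494

Write P(t) = at^2 + bt + c. Substituting each data point gives a linear system:
  4a + 2b + c = 22
  16a + 4b + c = 80
  36a + 6b + c = 178
Solving the system yields a = 5, b = -1, c = 4.
So P(t) = 5t² - t + 4.
Then P(10) = 494.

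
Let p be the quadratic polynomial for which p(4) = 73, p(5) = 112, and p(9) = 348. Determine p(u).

Using the Lagrange interpolation formula with nodes 4, 5, 9:
  L_0(u) = (u - 5)(u - 9) / 5
  L_1(u) = (u - 4)(u - 9) / -4
  L_2(u) = (u - 4)(u - 5) / 20
Then p(u) = 73·L_0(u) + 112·L_1(u) + 348·L_2(u).
Expanding and collecting terms gives p(u) = 4u^2 + 3u - 3.
Check: p(4) = 73. ✓

p(u) = 4u^2 + 3u - 3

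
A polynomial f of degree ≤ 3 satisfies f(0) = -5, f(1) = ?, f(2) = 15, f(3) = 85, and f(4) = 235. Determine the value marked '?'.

-5

On equispaced nodes a degree-3 polynomial has vanishing fourth forward difference, so
  f(0) - 4·f(1) + 6·f(2) - 4·f(3) + f(4) = 0.
Substituting the known values and solving for f(1):
  -4·f(1) = 20
  f(1) = -5.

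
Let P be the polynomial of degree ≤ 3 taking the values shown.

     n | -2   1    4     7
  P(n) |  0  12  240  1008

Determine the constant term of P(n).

Write P(n) = an^3 + bn^2 + cn + d. Substituting each data point gives a linear system:
  -8a + 4b - 2c + d = 0
  a + b + c + d = 12
  64a + 16b + 4c + d = 240
  343a + 49b + 7c + d = 1008
Solving the system yields a = 2, b = 6, c = 4, d = 0.
So P(n) = 2n^3 + 6n^2 + 4n.
The constant term is 0.

0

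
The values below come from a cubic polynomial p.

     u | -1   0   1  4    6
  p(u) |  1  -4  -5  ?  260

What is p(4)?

76

The 4 known points determine the degree-3 polynomial uniquely.
Write p(u) = au^3 + bu^2 + cu + d. Substituting each data point gives a linear system:
  -a + b - c + d = 1
  d = -4
  a + b + c + d = -5
  216a + 36b + 6c + d = 260
Solving the system yields a = 1, b = 2, c = -4, d = -4.
So p(u) = u^3 + 2u^2 - 4u - 4.
Then p(4) = 76.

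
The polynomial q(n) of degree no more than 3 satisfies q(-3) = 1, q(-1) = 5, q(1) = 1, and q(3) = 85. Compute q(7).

901

Forward differences of the values at n = -3, -1, 1, 3:
  q  : 1  5  1  85
  Δ  : 4  -4  84
  Δ^2: -8  88
  Δ^3: 96
The third differences are constant, confirming degree 3.
Interpolating (Newton forward form) and evaluating at n = 7 gives q(7) = 901.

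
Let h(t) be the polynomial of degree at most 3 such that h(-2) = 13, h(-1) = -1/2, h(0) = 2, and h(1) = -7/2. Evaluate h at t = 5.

Using the Lagrange interpolation formula with nodes -2, -1, 0, 1:
  L_0(t) = (t + 1)t(t - 1) / -6
  L_1(t) = (t + 2)t(t - 1) / 2
  L_2(t) = (t + 2)(t + 1)(t - 1) / -2
  L_3(t) = (t + 2)(t + 1)t / 6
Then h(t) = 13·L_0(t) - 1/2·L_1(t) + 2·L_2(t) - 7/2·L_3(t).
Expanding and collecting terms gives h(t) = -4t³ - 4t² + (5/2)t + 2.
Evaluating at t = 5: h(5) = -1171/2.

-1171/2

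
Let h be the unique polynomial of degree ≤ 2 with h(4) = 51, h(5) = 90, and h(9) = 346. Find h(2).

3

Using the Lagrange interpolation formula with nodes 4, 5, 9:
  L_0(u) = (u - 5)(u - 9) / 5
  L_1(u) = (u - 4)(u - 9) / -4
  L_2(u) = (u - 4)(u - 5) / 20
Then h(u) = 51·L_0(u) + 90·L_1(u) + 346·L_2(u).
Expanding and collecting terms gives h(u) = 5u² - 6u - 5.
Evaluating at u = 2: h(2) = 3.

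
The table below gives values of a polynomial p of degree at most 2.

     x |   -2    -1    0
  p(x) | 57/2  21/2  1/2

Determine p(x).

Write p(x) = ax^2 + bx + c. Substituting each data point gives a linear system:
  4a - 2b + c = 57/2
  a - b + c = 21/2
  c = 1/2
Solving the system yields a = 4, b = -6, c = 1/2.
So p(x) = 4x² - 6x + 1/2.
Check: p(0) = 1/2. ✓

p(x) = 4x^2 - 6x + 1/2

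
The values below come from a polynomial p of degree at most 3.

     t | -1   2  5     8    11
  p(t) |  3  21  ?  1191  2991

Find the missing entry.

309

On equispaced nodes a degree-3 polynomial has vanishing fourth forward difference, so
  p(-1) - 4·p(2) + 6·p(5) - 4·p(8) + p(11) = 0.
Substituting the known values and solving for p(5):
  6·p(5) = 1854
  p(5) = 309.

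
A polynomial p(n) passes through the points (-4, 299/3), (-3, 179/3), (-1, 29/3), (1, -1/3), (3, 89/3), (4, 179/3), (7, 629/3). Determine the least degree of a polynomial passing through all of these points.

2

Divided differences on the nodes -4, -3, -1, 1, 3, 4, 7:
  order 0: 299/3  179/3  29/3  -1/3  89/3  179/3  629/3
  order 1: -40  -25  -5  15  30  50
  order 2: 5  5  5  5  5
  order 3: 0  0  0  0
  order 4: 0  0  0
  order 5: 0  0
  order 6: 0
The order-2 divided differences are all 5 (nonzero) and every higher order vanishes, so the data lies on a polynomial of degree exactly 2.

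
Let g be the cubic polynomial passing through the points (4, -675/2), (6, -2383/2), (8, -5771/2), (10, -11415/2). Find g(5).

-1355/2

Using the Lagrange interpolation formula with nodes 4, 6, 8, 10:
  L_0(u) = (u - 6)(u - 8)(u - 10) / -48
  L_1(u) = (u - 4)(u - 8)(u - 10) / 16
  L_2(u) = (u - 4)(u - 6)(u - 10) / -16
  L_3(u) = (u - 4)(u - 6)(u - 8) / 48
Then g(u) = -675/2·L_0(u) - 2383/2·L_1(u) - 5771/2·L_2(u) - 11415/2·L_3(u).
Expanding and collecting terms gives g(u) = -6u^3 + 3u^2 - u + 5/2.
Evaluating at u = 5: g(5) = -1355/2.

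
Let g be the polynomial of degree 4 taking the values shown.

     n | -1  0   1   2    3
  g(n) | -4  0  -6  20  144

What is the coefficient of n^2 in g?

Write g(n) = an^4 + bn^3 + cn^2 + dn + e. Substituting each data point gives a linear system:
  a - b + c - d + e = -4
  e = 0
  a + b + c + d + e = -6
  16a + 8b + 4c + 2d + e = 20
  81a + 27b + 9c + 3d + e = 144
Solving the system yields a = 1, b = 5, c = -6, d = -6, e = 0.
So g(n) = n^4 + 5n^3 - 6n^2 - 6n.
The coefficient of n^2 is -6.

-6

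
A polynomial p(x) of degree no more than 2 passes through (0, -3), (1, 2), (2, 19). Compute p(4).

Using the Lagrange interpolation formula with nodes 0, 1, 2:
  L_0(x) = (x - 1)(x - 2) / 2
  L_1(x) = x(x - 2) / -1
  L_2(x) = x(x - 1) / 2
Then p(x) = -3·L_0(x) + 2·L_1(x) + 19·L_2(x).
Expanding and collecting terms gives p(x) = 6x² - x - 3.
Evaluating at x = 4: p(4) = 89.

89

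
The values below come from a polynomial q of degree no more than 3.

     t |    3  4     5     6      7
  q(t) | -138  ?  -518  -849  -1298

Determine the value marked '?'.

On equispaced nodes a degree-3 polynomial has vanishing fourth forward difference, so
  q(3) - 4·q(4) + 6·q(5) - 4·q(6) + q(7) = 0.
Substituting the known values and solving for q(4):
  -4·q(4) = 1148
  q(4) = -287.

-287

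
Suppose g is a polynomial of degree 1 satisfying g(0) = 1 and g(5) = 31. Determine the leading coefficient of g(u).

6

Write g(u) = au + b. Substituting each data point gives a linear system:
  b = 1
  5a + b = 31
Solving the system yields a = 6, b = 1.
So g(u) = 6u + 1.
The leading coefficient is 6.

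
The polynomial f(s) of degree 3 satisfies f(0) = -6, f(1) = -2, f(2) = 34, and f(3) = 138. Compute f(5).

Forward differences of the values at s = 0, 1, 2, 3:
  f  : -6  -2  34  138
  Δ  : 4  36  104
  Δ^2: 32  68
  Δ^3: 36
The third differences are constant, confirming degree 3.
Interpolating (Newton forward form) and evaluating at s = 5 gives f(5) = 694.

694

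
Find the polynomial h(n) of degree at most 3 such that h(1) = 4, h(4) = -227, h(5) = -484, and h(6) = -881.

h(n) = -5n^3 + 5n^2 + 3n + 1

Write h(n) = an^3 + bn^2 + cn + d. Substituting each data point gives a linear system:
  a + b + c + d = 4
  64a + 16b + 4c + d = -227
  125a + 25b + 5c + d = -484
  216a + 36b + 6c + d = -881
Solving the system yields a = -5, b = 5, c = 3, d = 1.
So h(n) = -5n³ + 5n² + 3n + 1.
Check: h(5) = -484. ✓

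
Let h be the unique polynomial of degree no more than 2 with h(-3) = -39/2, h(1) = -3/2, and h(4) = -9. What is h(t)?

Using the Lagrange interpolation formula with nodes -3, 1, 4:
  L_0(t) = (t - 1)(t - 4) / 28
  L_1(t) = (t + 3)(t - 4) / -12
  L_2(t) = (t + 3)(t - 1) / 21
Then h(t) = -39/2·L_0(t) - 3/2·L_1(t) - 9·L_2(t).
Expanding and collecting terms gives h(t) = -t² + (5/2)t - 3.
Check: h(-3) = -39/2. ✓

h(t) = -t^2 + (5/2)t - 3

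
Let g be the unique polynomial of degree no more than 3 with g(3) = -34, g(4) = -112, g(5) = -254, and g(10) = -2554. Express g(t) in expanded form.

g(t) = -3t^3 + 4t^2 + 5t - 4

Using the Lagrange interpolation formula with nodes 3, 4, 5, 10:
  L_0(t) = (t - 4)(t - 5)(t - 10) / -14
  L_1(t) = (t - 3)(t - 5)(t - 10) / 6
  L_2(t) = (t - 3)(t - 4)(t - 10) / -10
  L_3(t) = (t - 3)(t - 4)(t - 5) / 210
Then g(t) = -34·L_0(t) - 112·L_1(t) - 254·L_2(t) - 2554·L_3(t).
Expanding and collecting terms gives g(t) = -3t^3 + 4t^2 + 5t - 4.
Check: g(4) = -112. ✓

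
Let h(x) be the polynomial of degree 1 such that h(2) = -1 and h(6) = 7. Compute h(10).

Write h(x) = ax + b. Substituting each data point gives a linear system:
  2a + b = -1
  6a + b = 7
Solving the system yields a = 2, b = -5.
So h(x) = 2x - 5.
Then h(10) = 15.

15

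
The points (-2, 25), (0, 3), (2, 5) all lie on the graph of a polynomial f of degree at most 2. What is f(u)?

Write f(u) = au^2 + bu + c. Substituting each data point gives a linear system:
  4a - 2b + c = 25
  c = 3
  4a + 2b + c = 5
Solving the system yields a = 3, b = -5, c = 3.
So f(u) = 3u^2 - 5u + 3.
Check: f(-2) = 25. ✓

f(u) = 3u^2 - 5u + 3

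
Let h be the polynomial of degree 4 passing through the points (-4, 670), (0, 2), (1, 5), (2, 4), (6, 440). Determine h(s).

h(s) = s^4 - 5s^3 + 6s^2 + s + 2

Write h(s) = as^4 + bs^3 + cs^2 + ds + e. Substituting each data point gives a linear system:
  256a - 64b + 16c - 4d + e = 670
  e = 2
  a + b + c + d + e = 5
  16a + 8b + 4c + 2d + e = 4
  1296a + 216b + 36c + 6d + e = 440
Solving the system yields a = 1, b = -5, c = 6, d = 1, e = 2.
So h(s) = s⁴ - 5s³ + 6s² + s + 2.
Check: h(2) = 4. ✓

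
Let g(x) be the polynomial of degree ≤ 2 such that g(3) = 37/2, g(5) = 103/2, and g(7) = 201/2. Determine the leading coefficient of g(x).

Write g(x) = ax^2 + bx + c. Substituting each data point gives a linear system:
  9a + 3b + c = 37/2
  25a + 5b + c = 103/2
  49a + 7b + c = 201/2
Solving the system yields a = 2, b = 1/2, c = -1.
So g(x) = 2x^2 + (1/2)x - 1.
The leading coefficient is 2.

2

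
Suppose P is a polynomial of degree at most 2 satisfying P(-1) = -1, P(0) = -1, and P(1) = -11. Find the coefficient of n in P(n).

Write P(n) = an^2 + bn + c. Substituting each data point gives a linear system:
  a - b + c = -1
  c = -1
  a + b + c = -11
Solving the system yields a = -5, b = -5, c = -1.
So P(n) = -5n² - 5n - 1.
The coefficient of n is -5.

-5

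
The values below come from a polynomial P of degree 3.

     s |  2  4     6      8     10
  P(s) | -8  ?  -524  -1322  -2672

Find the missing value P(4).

-134

The 4 known points determine the degree-3 polynomial uniquely.
Write P(s) = as^3 + bs^2 + cs + d. Substituting each data point gives a linear system:
  8a + 4b + 2c + d = -8
  216a + 36b + 6c + d = -524
  512a + 64b + 8c + d = -1322
  1000a + 100b + 10c + d = -2672
Solving the system yields a = -3, b = 3, c = 3, d = -2.
So P(s) = -3s^3 + 3s^2 + 3s - 2.
Then P(4) = -134.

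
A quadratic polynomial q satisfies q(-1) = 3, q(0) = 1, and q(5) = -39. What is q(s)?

Using the Lagrange interpolation formula with nodes -1, 0, 5:
  L_0(s) = s(s - 5) / 6
  L_1(s) = (s + 1)(s - 5) / -5
  L_2(s) = (s + 1)s / 30
Then q(s) = 3·L_0(s) + 1·L_1(s) - 39·L_2(s).
Expanding and collecting terms gives q(s) = -s^2 - 3s + 1.
Check: q(-1) = 3. ✓

q(s) = -s^2 - 3s + 1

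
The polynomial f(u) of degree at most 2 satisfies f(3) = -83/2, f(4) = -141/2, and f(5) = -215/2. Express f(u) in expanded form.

f(u) = -4u^2 - u - 5/2

Write f(u) = au^2 + bu + c. Substituting each data point gives a linear system:
  9a + 3b + c = -83/2
  16a + 4b + c = -141/2
  25a + 5b + c = -215/2
Solving the system yields a = -4, b = -1, c = -5/2.
So f(u) = -4u^2 - u - 5/2.
Check: f(4) = -141/2. ✓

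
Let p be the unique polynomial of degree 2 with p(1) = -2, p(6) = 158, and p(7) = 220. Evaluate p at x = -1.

4

Using the Lagrange interpolation formula with nodes 1, 6, 7:
  L_0(x) = (x - 6)(x - 7) / 30
  L_1(x) = (x - 1)(x - 7) / -5
  L_2(x) = (x - 1)(x - 6) / 6
Then p(x) = -2·L_0(x) + 158·L_1(x) + 220·L_2(x).
Expanding and collecting terms gives p(x) = 5x² - 3x - 4.
Evaluating at x = -1: p(-1) = 4.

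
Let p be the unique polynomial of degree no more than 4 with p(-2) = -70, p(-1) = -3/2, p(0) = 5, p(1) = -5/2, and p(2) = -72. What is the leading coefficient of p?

-4

Write p(x) = ax^4 + bx^3 + cx^2 + dx + e. Substituting each data point gives a linear system:
  16a - 8b + 4c - 2d + e = -70
  a - b + c - d + e = -3/2
  e = 5
  a + b + c + d + e = -5/2
  16a + 8b + 4c + 2d + e = -72
Solving the system yields a = -4, b = 0, c = -3, d = -1/2, e = 5.
So p(x) = -4x⁴ - 3x² - (1/2)x + 5.
The leading coefficient is -4.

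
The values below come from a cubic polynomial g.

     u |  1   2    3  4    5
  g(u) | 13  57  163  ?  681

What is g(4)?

361

On equispaced nodes a degree-3 polynomial has vanishing fourth forward difference, so
  g(1) - 4·g(2) + 6·g(3) - 4·g(4) + g(5) = 0.
Substituting the known values and solving for g(4):
  -4·g(4) = -1444
  g(4) = 361.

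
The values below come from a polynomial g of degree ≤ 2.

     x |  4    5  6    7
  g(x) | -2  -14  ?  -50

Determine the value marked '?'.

On equispaced nodes a degree-2 polynomial has vanishing third forward difference, so
  - g(4) + 3·g(5) - 3·g(6) + g(7) = 0.
Substituting the known values and solving for g(6):
  -3·g(6) = 90
  g(6) = -30.

-30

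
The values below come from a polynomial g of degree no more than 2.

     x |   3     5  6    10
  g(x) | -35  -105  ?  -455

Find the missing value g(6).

-155

The 3 known points determine the degree-2 polynomial uniquely.
Write g(x) = ax^2 + bx + c. Substituting each data point gives a linear system:
  9a + 3b + c = -35
  25a + 5b + c = -105
  100a + 10b + c = -455
Solving the system yields a = -5, b = 5, c = -5.
So g(x) = -5x^2 + 5x - 5.
Then g(6) = -155.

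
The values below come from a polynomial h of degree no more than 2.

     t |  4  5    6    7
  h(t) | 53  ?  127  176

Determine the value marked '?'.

86

On equispaced nodes a degree-2 polynomial has vanishing third forward difference, so
  - h(4) + 3·h(5) - 3·h(6) + h(7) = 0.
Substituting the known values and solving for h(5):
  3·h(5) = 258
  h(5) = 86.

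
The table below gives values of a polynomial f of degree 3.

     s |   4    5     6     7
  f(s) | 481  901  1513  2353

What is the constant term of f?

1

Write f(s) = as^3 + bs^2 + cs + d. Substituting each data point gives a linear system:
  64a + 16b + 4c + d = 481
  125a + 25b + 5c + d = 901
  216a + 36b + 6c + d = 1513
  343a + 49b + 7c + d = 2353
Solving the system yields a = 6, b = 6, c = 0, d = 1.
So f(s) = 6s^3 + 6s^2 + 1.
The constant term is 1.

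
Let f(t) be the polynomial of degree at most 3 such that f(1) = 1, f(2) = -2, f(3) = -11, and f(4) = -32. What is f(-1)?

13

Forward differences of the values at t = 1, 2, 3, 4:
  f  : 1  -2  -11  -32
  Δ  : -3  -9  -21
  Δ^2: -6  -12
  Δ^3: -6
The third differences are constant, confirming degree 3.
Interpolating (Newton forward form) and evaluating at t = -1 gives f(-1) = 13.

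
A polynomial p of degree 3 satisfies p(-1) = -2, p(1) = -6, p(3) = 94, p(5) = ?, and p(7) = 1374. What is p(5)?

490

On equispaced nodes a degree-3 polynomial has vanishing fourth forward difference, so
  p(-1) - 4·p(1) + 6·p(3) - 4·p(5) + p(7) = 0.
Substituting the known values and solving for p(5):
  -4·p(5) = -1960
  p(5) = 490.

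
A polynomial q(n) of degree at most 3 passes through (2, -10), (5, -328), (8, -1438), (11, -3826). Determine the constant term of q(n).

2

Write q(n) = an^3 + bn^2 + cn + d. Substituting each data point gives a linear system:
  8a + 4b + 2c + d = -10
  125a + 25b + 5c + d = -328
  512a + 64b + 8c + d = -1438
  1331a + 121b + 11c + d = -3826
Solving the system yields a = -3, b = 1, c = 4, d = 2.
So q(n) = -3n^3 + n^2 + 4n + 2.
The constant term is 2.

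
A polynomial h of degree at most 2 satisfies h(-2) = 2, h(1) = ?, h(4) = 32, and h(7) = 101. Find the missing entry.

On equispaced nodes a degree-2 polynomial has vanishing third forward difference, so
  - h(-2) + 3·h(1) - 3·h(4) + h(7) = 0.
Substituting the known values and solving for h(1):
  3·h(1) = -3
  h(1) = -1.

-1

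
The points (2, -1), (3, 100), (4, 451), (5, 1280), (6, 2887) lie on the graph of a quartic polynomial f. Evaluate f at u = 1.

-8

Forward differences of the values at u = 2, 3, 4, 5, 6:
  f  : -1  100  451  1280  2887
  Δ  : 101  351  829  1607
  Δ^2: 250  478  778
  Δ^3: 228  300
  Δ^4: 72
The fourth differences are constant, confirming degree 4.
Interpolating (Newton forward form) and evaluating at u = 1 gives f(1) = -8.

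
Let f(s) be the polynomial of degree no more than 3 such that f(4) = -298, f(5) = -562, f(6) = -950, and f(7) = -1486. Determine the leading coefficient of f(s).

-4

Write f(s) = as^3 + bs^2 + cs + d. Substituting each data point gives a linear system:
  64a + 16b + 4c + d = -298
  125a + 25b + 5c + d = -562
  216a + 36b + 6c + d = -950
  343a + 49b + 7c + d = -1486
Solving the system yields a = -4, b = -2, c = -2, d = -2.
So f(s) = -4s³ - 2s² - 2s - 2.
The leading coefficient is -4.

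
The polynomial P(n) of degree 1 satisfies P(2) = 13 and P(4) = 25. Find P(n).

P(n) = 6n + 1

Write P(n) = an + b. Substituting each data point gives a linear system:
  2a + b = 13
  4a + b = 25
Solving the system yields a = 6, b = 1.
So P(n) = 6n + 1.
Check: P(2) = 13. ✓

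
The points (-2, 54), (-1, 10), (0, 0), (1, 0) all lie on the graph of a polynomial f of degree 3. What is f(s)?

Write f(s) = as^3 + bs^2 + cs + d. Substituting each data point gives a linear system:
  -8a + 4b - 2c + d = 54
  -a + b - c + d = 10
  d = 0
  a + b + c + d = 0
Solving the system yields a = -4, b = 5, c = -1, d = 0.
So f(s) = -4s^3 + 5s^2 - s.
Check: f(-1) = 10. ✓

f(s) = -4s^3 + 5s^2 - s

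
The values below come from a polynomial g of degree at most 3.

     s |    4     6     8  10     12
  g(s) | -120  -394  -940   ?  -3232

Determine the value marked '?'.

-1854

On equispaced nodes a degree-3 polynomial has vanishing fourth forward difference, so
  g(4) - 4·g(6) + 6·g(8) - 4·g(10) + g(12) = 0.
Substituting the known values and solving for g(10):
  -4·g(10) = 7416
  g(10) = -1854.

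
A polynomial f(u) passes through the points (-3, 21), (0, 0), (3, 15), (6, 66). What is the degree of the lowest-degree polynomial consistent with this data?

Forward differences of the values at u = -3, 0, 3, 6:
  f  : 21  0  15  66
  Δ  : -21  15  51
  Δ^2: 36  36
  Δ^3: 0
The second differences are constant (36) and nonzero, while all higher differences vanish, so the minimal degree is 2.

2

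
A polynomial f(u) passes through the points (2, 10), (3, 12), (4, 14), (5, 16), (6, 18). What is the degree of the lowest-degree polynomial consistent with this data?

1

Forward differences of the values at u = 2, 3, 4, 5, 6:
  f  : 10  12  14  16  18
  Δ  : 2  2  2  2
  Δ^2: 0  0  0
  Δ^3: 0  0
  Δ^4: 0
The first differences are constant (2) and nonzero, while all higher differences vanish, so the minimal degree is 1.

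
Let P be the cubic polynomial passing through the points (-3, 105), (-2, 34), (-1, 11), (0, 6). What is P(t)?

Using the Lagrange interpolation formula with nodes -3, -2, -1, 0:
  L_0(t) = (t + 2)(t + 1)t / -6
  L_1(t) = (t + 3)(t + 1)t / 2
  L_2(t) = (t + 3)(t + 2)t / -2
  L_3(t) = (t + 3)(t + 2)(t + 1) / 6
Then P(t) = 105·L_0(t) + 34·L_1(t) + 11·L_2(t) + 6·L_3(t).
Expanding and collecting terms gives P(t) = -5t^3 - 6t^2 - 6t + 6.
Check: P(-1) = 11. ✓

P(t) = -5t^3 - 6t^2 - 6t + 6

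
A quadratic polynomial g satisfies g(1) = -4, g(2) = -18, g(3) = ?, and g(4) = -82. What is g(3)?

The 3 known points determine the degree-2 polynomial uniquely.
Write g(s) = as^2 + bs + c. Substituting each data point gives a linear system:
  a + b + c = -4
  4a + 2b + c = -18
  16a + 4b + c = -82
Solving the system yields a = -6, b = 4, c = -2.
So g(s) = -6s^2 + 4s - 2.
Then g(3) = -44.

-44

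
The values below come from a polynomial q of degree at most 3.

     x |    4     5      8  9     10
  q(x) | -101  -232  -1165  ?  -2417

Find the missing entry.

-1716

The 4 known points determine the degree-3 polynomial uniquely.
Write q(x) = ax^3 + bx^2 + cx + d. Substituting each data point gives a linear system:
  64a + 16b + 4c + d = -101
  125a + 25b + 5c + d = -232
  512a + 64b + 8c + d = -1165
  1000a + 100b + 10c + d = -2417
Solving the system yields a = -3, b = 6, c = -2, d = 3.
So q(x) = -3x^3 + 6x^2 - 2x + 3.
Then q(9) = -1716.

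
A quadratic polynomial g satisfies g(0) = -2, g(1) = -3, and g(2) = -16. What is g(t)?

g(t) = -6t^2 + 5t - 2

Write g(t) = at^2 + bt + c. Substituting each data point gives a linear system:
  c = -2
  a + b + c = -3
  4a + 2b + c = -16
Solving the system yields a = -6, b = 5, c = -2.
So g(t) = -6t^2 + 5t - 2.
Check: g(1) = -3. ✓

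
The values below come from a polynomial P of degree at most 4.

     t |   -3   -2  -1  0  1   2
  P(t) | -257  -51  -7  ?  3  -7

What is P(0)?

-5

On equispaced nodes a degree-4 polynomial has vanishing fifth forward difference, so
  - P(-3) + 5·P(-2) - 10·P(-1) + 10·P(0) - 5·P(1) + P(2) = 0.
Substituting the known values and solving for P(0):
  10·P(0) = -50
  P(0) = -5.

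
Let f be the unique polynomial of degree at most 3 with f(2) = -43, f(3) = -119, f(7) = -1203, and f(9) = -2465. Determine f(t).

f(t) = -3t^3 - 3t^2 - 4t + 1

Using the Lagrange interpolation formula with nodes 2, 3, 7, 9:
  L_0(t) = (t - 3)(t - 7)(t - 9) / -35
  L_1(t) = (t - 2)(t - 7)(t - 9) / 24
  L_2(t) = (t - 2)(t - 3)(t - 9) / -40
  L_3(t) = (t - 2)(t - 3)(t - 7) / 84
Then f(t) = -43·L_0(t) - 119·L_1(t) - 1203·L_2(t) - 2465·L_3(t).
Expanding and collecting terms gives f(t) = -3t³ - 3t² - 4t + 1.
Check: f(9) = -2465. ✓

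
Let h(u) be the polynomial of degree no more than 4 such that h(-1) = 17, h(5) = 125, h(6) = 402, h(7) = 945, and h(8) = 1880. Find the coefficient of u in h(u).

-5

Write h(u) = au^4 + bu^3 + cu^2 + du + e. Substituting each data point gives a linear system:
  a - b + c - d + e = 17
  625a + 125b + 25c + 5d + e = 125
  1296a + 216b + 36c + 6d + e = 402
  2401a + 343b + 49c + 7d + e = 945
  4096a + 512b + 64c + 8d + e = 1880
Solving the system yields a = 1, b = -5, c = 6, d = -5, e = 0.
So h(u) = u⁴ - 5u³ + 6u² - 5u.
The coefficient of u is -5.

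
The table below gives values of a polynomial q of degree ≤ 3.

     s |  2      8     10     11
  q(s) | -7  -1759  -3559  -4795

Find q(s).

Using the Lagrange interpolation formula with nodes 2, 8, 10, 11:
  L_0(s) = (s - 8)(s - 10)(s - 11) / -432
  L_1(s) = (s - 2)(s - 10)(s - 11) / 36
  L_2(s) = (s - 2)(s - 8)(s - 11) / -16
  L_3(s) = (s - 2)(s - 8)(s - 10) / 27
Then q(s) = -7·L_0(s) - 1759·L_1(s) - 3559·L_2(s) - 4795·L_3(s).
Expanding and collecting terms gives q(s) = -4s^3 + 4s^2 + 4s + 1.
Check: q(11) = -4795. ✓

q(s) = -4s^3 + 4s^2 + 4s + 1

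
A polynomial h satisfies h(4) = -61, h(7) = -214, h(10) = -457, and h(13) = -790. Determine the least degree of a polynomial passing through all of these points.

Forward differences of the values at x = 4, 7, 10, 13:
  h  : -61  -214  -457  -790
  Δ  : -153  -243  -333
  Δ^2: -90  -90
  Δ^3: 0
The second differences are constant (-90) and nonzero, while all higher differences vanish, so the minimal degree is 2.

2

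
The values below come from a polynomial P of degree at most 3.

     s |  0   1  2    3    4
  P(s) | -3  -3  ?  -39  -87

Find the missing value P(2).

The 4 known points determine the degree-3 polynomial uniquely.
Write P(s) = as^3 + bs^2 + cs + d. Substituting each data point gives a linear system:
  d = -3
  a + b + c + d = -3
  27a + 9b + 3c + d = -39
  64a + 16b + 4c + d = -87
Solving the system yields a = -1, b = -2, c = 3, d = -3.
So P(s) = -s^3 - 2s^2 + 3s - 3.
Then P(2) = -13.

-13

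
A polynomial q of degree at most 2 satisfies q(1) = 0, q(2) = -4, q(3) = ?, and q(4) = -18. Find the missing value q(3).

On equispaced nodes a degree-2 polynomial has vanishing third forward difference, so
  - q(1) + 3·q(2) - 3·q(3) + q(4) = 0.
Substituting the known values and solving for q(3):
  -3·q(3) = 30
  q(3) = -10.

-10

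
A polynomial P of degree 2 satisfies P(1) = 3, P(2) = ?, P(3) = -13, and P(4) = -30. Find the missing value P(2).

On equispaced nodes a degree-2 polynomial has vanishing third forward difference, so
  - P(1) + 3·P(2) - 3·P(3) + P(4) = 0.
Substituting the known values and solving for P(2):
  3·P(2) = -6
  P(2) = -2.

-2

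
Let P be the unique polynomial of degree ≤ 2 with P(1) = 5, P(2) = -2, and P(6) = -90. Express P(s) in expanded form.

P(s) = -3s^2 + 2s + 6

Write P(s) = as^2 + bs + c. Substituting each data point gives a linear system:
  a + b + c = 5
  4a + 2b + c = -2
  36a + 6b + c = -90
Solving the system yields a = -3, b = 2, c = 6.
So P(s) = -3s² + 2s + 6.
Check: P(6) = -90. ✓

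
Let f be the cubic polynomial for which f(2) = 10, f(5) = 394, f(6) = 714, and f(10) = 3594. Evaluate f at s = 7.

Write f(s) = as^3 + bs^2 + cs + d. Substituting each data point gives a linear system:
  8a + 4b + 2c + d = 10
  125a + 25b + 5c + d = 394
  216a + 36b + 6c + d = 714
  1000a + 100b + 10c + d = 3594
Solving the system yields a = 4, b = -4, c = 0, d = -6.
So f(s) = 4s³ - 4s² - 6.
Then f(7) = 1170.

1170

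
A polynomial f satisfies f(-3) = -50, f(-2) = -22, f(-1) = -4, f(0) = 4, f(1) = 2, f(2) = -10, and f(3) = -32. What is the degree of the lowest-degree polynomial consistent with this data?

Forward differences of the values at u = -3, -2, -1, 0, 1, 2, 3:
  f  : -50  -22  -4  4  2  -10  -32
  Δ  : 28  18  8  -2  -12  -22
  Δ^2: -10  -10  -10  -10  -10
  Δ^3: 0  0  0  0
  Δ^4: 0  0  0
  Δ^5: 0  0
  Δ^6: 0
The second differences are constant (-10) and nonzero, while all higher differences vanish, so the minimal degree is 2.

2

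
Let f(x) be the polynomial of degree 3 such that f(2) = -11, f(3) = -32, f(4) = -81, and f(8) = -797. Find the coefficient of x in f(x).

Write f(x) = ax^3 + bx^2 + cx + d. Substituting each data point gives a linear system:
  8a + 4b + 2c + d = -11
  27a + 9b + 3c + d = -32
  64a + 16b + 4c + d = -81
  512a + 64b + 8c + d = -797
Solving the system yields a = -2, b = 4, c = -3, d = -5.
So f(x) = -2x³ + 4x² - 3x - 5.
The coefficient of x is -3.

-3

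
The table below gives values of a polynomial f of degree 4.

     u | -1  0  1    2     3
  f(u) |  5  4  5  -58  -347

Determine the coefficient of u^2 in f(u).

Write f(u) = au^4 + bu^3 + cu^2 + du + e. Substituting each data point gives a linear system:
  a - b + c - d + e = 5
  e = 4
  a + b + c + d + e = 5
  16a + 8b + 4c + 2d + e = -58
  81a + 27b + 9c + 3d + e = -347
Solving the system yields a = -4, b = -3, c = 5, d = 3, e = 4.
So f(u) = -4u^4 - 3u^3 + 5u^2 + 3u + 4.
The coefficient of u^2 is 5.

5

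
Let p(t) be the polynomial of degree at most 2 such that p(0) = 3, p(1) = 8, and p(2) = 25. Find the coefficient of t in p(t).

Write p(t) = at^2 + bt + c. Substituting each data point gives a linear system:
  c = 3
  a + b + c = 8
  4a + 2b + c = 25
Solving the system yields a = 6, b = -1, c = 3.
So p(t) = 6t^2 - t + 3.
The coefficient of t is -1.

-1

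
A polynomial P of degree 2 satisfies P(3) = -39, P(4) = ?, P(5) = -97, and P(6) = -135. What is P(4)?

The 3 known points determine the degree-2 polynomial uniquely.
Write P(s) = as^2 + bs + c. Substituting each data point gives a linear system:
  9a + 3b + c = -39
  25a + 5b + c = -97
  36a + 6b + c = -135
Solving the system yields a = -3, b = -5, c = 3.
So P(s) = -3s² - 5s + 3.
Then P(4) = -65.

-65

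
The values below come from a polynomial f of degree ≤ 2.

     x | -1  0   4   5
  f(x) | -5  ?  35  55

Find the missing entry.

The 3 known points determine the degree-2 polynomial uniquely.
Write f(x) = ax^2 + bx + c. Substituting each data point gives a linear system:
  a - b + c = -5
  16a + 4b + c = 35
  25a + 5b + c = 55
Solving the system yields a = 2, b = 2, c = -5.
So f(x) = 2x² + 2x - 5.
Then f(0) = -5.

-5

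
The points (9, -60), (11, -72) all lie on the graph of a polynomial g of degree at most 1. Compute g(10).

-66

Using the Lagrange interpolation formula with nodes 9, 11:
  L_0(u) = (u - 11) / -2
  L_1(u) = (u - 9) / 2
Then g(u) = -60·L_0(u) - 72·L_1(u).
Expanding and collecting terms gives g(u) = -6u - 6.
Evaluating at u = 10: g(10) = -66.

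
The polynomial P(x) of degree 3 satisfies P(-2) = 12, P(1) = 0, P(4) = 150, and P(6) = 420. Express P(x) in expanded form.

P(x) = x^3 + 6x^2 - x - 6

Write P(x) = ax^3 + bx^2 + cx + d. Substituting each data point gives a linear system:
  -8a + 4b - 2c + d = 12
  a + b + c + d = 0
  64a + 16b + 4c + d = 150
  216a + 36b + 6c + d = 420
Solving the system yields a = 1, b = 6, c = -1, d = -6.
So P(x) = x³ + 6x² - x - 6.
Check: P(6) = 420. ✓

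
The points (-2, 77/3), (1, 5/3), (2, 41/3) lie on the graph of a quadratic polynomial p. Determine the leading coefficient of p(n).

5

Write p(n) = an^2 + bn + c. Substituting each data point gives a linear system:
  4a - 2b + c = 77/3
  a + b + c = 5/3
  4a + 2b + c = 41/3
Solving the system yields a = 5, b = -3, c = -1/3.
So p(n) = 5n² - 3n - 1/3.
The leading coefficient is 5.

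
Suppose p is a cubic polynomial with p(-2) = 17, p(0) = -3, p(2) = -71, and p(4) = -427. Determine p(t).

p(t) = -5t^3 - 6t^2 - 2t - 3

Write p(t) = at^3 + bt^2 + ct + d. Substituting each data point gives a linear system:
  -8a + 4b - 2c + d = 17
  d = -3
  8a + 4b + 2c + d = -71
  64a + 16b + 4c + d = -427
Solving the system yields a = -5, b = -6, c = -2, d = -3.
So p(t) = -5t^3 - 6t^2 - 2t - 3.
Check: p(0) = -3. ✓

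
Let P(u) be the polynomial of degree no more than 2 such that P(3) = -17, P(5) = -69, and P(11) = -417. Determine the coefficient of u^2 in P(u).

-4

Write P(u) = au^2 + bu + c. Substituting each data point gives a linear system:
  9a + 3b + c = -17
  25a + 5b + c = -69
  121a + 11b + c = -417
Solving the system yields a = -4, b = 6, c = 1.
So P(u) = -4u² + 6u + 1.
The leading coefficient is -4.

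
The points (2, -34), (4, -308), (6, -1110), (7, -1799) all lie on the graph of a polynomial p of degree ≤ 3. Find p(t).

Using the Lagrange interpolation formula with nodes 2, 4, 6, 7:
  L_0(t) = (t - 4)(t - 6)(t - 7) / -40
  L_1(t) = (t - 2)(t - 6)(t - 7) / 12
  L_2(t) = (t - 2)(t - 4)(t - 7) / -8
  L_3(t) = (t - 2)(t - 4)(t - 6) / 15
Then p(t) = -34·L_0(t) - 308·L_1(t) - 1110·L_2(t) - 1799·L_3(t).
Expanding and collecting terms gives p(t) = -6t^3 + 6t^2 - 5t.
Check: p(7) = -1799. ✓

p(t) = -6t^3 + 6t^2 - 5t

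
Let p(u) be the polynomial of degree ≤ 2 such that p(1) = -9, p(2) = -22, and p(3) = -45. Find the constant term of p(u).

Write p(u) = au^2 + bu + c. Substituting each data point gives a linear system:
  a + b + c = -9
  4a + 2b + c = -22
  9a + 3b + c = -45
Solving the system yields a = -5, b = 2, c = -6.
So p(u) = -5u^2 + 2u - 6.
The constant term is -6.

-6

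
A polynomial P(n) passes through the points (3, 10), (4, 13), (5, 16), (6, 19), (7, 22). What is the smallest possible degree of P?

1

Forward differences of the values at n = 3, 4, 5, 6, 7:
  P  : 10  13  16  19  22
  Δ  : 3  3  3  3
  Δ^2: 0  0  0
  Δ^3: 0  0
  Δ^4: 0
The first differences are constant (3) and nonzero, while all higher differences vanish, so the minimal degree is 1.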